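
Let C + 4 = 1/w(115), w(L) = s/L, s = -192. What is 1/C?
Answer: -192/883 ≈ -0.21744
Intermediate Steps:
w(L) = -192/L
C = -883/192 (C = -4 + 1/(-192/115) = -4 - 115/192 = -883/192 ≈ -4.5990)
1/C = 1/(-883/192) = -192/883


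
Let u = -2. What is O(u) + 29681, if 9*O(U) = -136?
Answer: 266993/9 ≈ 29666.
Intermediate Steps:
O(U) = -136/9 (O(U) = (1/9)*(-136) = -136/9)
O(u) + 29681 = -136/9 + 29681 = 266993/9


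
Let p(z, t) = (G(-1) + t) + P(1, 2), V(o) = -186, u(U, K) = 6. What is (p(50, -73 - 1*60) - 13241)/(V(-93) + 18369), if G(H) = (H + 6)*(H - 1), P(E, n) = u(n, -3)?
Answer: -13378/18183 ≈ -0.73574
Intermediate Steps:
P(E, n) = 6
G(H) = (-1 + H)*(6 + H) (G(H) = (6 + H)*(-1 + H) = (-1 + H)*(6 + H))
p(z, t) = -4 + t (p(z, t) = ((-6 + (-1)² + 5*(-1)) + t) + 6 = ((-6 + 1 - 5) + t) + 6 = (-10 + t) + 6 = -4 + t)
(p(50, -73 - 1*60) - 13241)/(V(-93) + 18369) = ((-4 + (-73 - 1*60)) - 13241)/(-186 + 18369) = ((-4 + (-73 - 60)) - 13241)/18183 = ((-4 - 133) - 13241)*(1/18183) = (-137 - 13241)*(1/18183) = -13378*1/18183 = -13378/18183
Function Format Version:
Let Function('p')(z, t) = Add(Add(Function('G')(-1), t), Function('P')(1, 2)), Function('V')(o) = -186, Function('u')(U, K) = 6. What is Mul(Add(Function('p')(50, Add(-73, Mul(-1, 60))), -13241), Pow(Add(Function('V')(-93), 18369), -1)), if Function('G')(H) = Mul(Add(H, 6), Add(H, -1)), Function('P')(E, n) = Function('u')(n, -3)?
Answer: Rational(-13378, 18183) ≈ -0.73574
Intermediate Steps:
Function('P')(E, n) = 6
Function('G')(H) = Mul(Add(-1, H), Add(6, H)) (Function('G')(H) = Mul(Add(6, H), Add(-1, H)) = Mul(Add(-1, H), Add(6, H)))
Function('p')(z, t) = Add(-4, t) (Function('p')(z, t) = Add(Add(Add(-6, Pow(-1, 2), Mul(5, -1)), t), 6) = Add(Add(Add(-6, 1, -5), t), 6) = Add(Add(-10, t), 6) = Add(-4, t))
Mul(Add(Function('p')(50, Add(-73, Mul(-1, 60))), -13241), Pow(Add(Function('V')(-93), 18369), -1)) = Mul(Add(Add(-4, Add(-73, Mul(-1, 60))), -13241), Pow(Add(-186, 18369), -1)) = Mul(Add(Add(-4, Add(-73, -60)), -13241), Pow(18183, -1)) = Mul(Add(Add(-4, -133), -13241), Rational(1, 18183)) = Mul(Add(-137, -13241), Rational(1, 18183)) = Mul(-13378, Rational(1, 18183)) = Rational(-13378, 18183)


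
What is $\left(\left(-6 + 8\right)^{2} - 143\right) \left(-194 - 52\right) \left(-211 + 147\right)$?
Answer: $-2188416$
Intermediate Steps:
$\left(\left(-6 + 8\right)^{2} - 143\right) \left(-194 - 52\right) \left(-211 + 147\right) = \left(2^{2} - 143\right) \left(\left(-246\right) \left(-64\right)\right) = \left(4 - 143\right) 15744 = \left(-139\right) 15744 = -2188416$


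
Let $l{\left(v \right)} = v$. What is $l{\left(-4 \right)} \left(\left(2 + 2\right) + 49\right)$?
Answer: $-212$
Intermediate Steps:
$l{\left(-4 \right)} \left(\left(2 + 2\right) + 49\right) = - 4 \left(\left(2 + 2\right) + 49\right) = - 4 \left(4 + 49\right) = \left(-4\right) 53 = -212$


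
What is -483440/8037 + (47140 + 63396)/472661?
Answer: -227614856008/3798776457 ≈ -59.918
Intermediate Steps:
-483440/8037 + (47140 + 63396)/472661 = -483440*1/8037 + 110536*(1/472661) = -483440/8037 + 110536/472661 = -227614856008/3798776457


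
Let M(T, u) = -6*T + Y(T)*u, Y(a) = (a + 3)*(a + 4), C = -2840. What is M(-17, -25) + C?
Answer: -7288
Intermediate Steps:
Y(a) = (3 + a)*(4 + a)
M(T, u) = -6*T + u*(12 + T² + 7*T) (M(T, u) = -6*T + (12 + T² + 7*T)*u = -6*T + u*(12 + T² + 7*T))
M(-17, -25) + C = (-6*(-17) - 25*(12 + (-17)² + 7*(-17))) - 2840 = (102 - 25*(12 + 289 - 119)) - 2840 = (102 - 25*182) - 2840 = (102 - 4550) - 2840 = -4448 - 2840 = -7288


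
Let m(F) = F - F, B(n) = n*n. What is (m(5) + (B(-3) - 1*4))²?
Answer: 25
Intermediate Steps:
B(n) = n²
m(F) = 0
(m(5) + (B(-3) - 1*4))² = (0 + ((-3)² - 1*4))² = (0 + (9 - 4))² = (0 + 5)² = 5² = 25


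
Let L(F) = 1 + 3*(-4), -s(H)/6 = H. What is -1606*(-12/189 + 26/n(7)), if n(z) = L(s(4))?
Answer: 245572/63 ≈ 3898.0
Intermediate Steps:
s(H) = -6*H
L(F) = -11 (L(F) = 1 - 12 = -11)
n(z) = -11
-1606*(-12/189 + 26/n(7)) = -1606*(-12/189 + 26/(-11)) = -1606*(-12*1/189 + 26*(-1/11)) = -1606*(-4/63 - 26/11) = -1606*(-1682/693) = 245572/63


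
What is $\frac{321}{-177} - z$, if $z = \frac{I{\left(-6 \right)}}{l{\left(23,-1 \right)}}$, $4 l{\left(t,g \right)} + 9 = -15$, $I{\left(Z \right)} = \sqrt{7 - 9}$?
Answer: $- \frac{107}{59} + \frac{i \sqrt{2}}{6} \approx -1.8136 + 0.2357 i$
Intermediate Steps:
$I{\left(Z \right)} = i \sqrt{2}$ ($I{\left(Z \right)} = \sqrt{-2} = i \sqrt{2}$)
$l{\left(t,g \right)} = -6$ ($l{\left(t,g \right)} = - \frac{9}{4} + \frac{1}{4} \left(-15\right) = - \frac{9}{4} - \frac{15}{4} = -6$)
$z = - \frac{i \sqrt{2}}{6}$ ($z = \frac{i \sqrt{2}}{-6} = i \sqrt{2} \left(- \frac{1}{6}\right) = - \frac{i \sqrt{2}}{6} \approx - 0.2357 i$)
$\frac{321}{-177} - z = \frac{321}{-177} - - \frac{i \sqrt{2}}{6} = 321 \left(- \frac{1}{177}\right) + \frac{i \sqrt{2}}{6} = - \frac{107}{59} + \frac{i \sqrt{2}}{6}$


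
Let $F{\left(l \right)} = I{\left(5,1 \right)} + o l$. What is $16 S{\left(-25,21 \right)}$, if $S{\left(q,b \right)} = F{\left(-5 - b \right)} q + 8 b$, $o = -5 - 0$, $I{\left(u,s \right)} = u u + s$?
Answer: $-59712$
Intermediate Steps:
$I{\left(u,s \right)} = s + u^{2}$ ($I{\left(u,s \right)} = u^{2} + s = s + u^{2}$)
$o = -5$ ($o = -5 + 0 = -5$)
$F{\left(l \right)} = 26 - 5 l$ ($F{\left(l \right)} = \left(1 + 5^{2}\right) - 5 l = \left(1 + 25\right) - 5 l = 26 - 5 l$)
$S{\left(q,b \right)} = 8 b + q \left(51 + 5 b\right)$ ($S{\left(q,b \right)} = \left(26 - 5 \left(-5 - b\right)\right) q + 8 b = \left(26 + \left(25 + 5 b\right)\right) q + 8 b = \left(51 + 5 b\right) q + 8 b = q \left(51 + 5 b\right) + 8 b = 8 b + q \left(51 + 5 b\right)$)
$16 S{\left(-25,21 \right)} = 16 \left(8 \cdot 21 - 25 \left(51 + 5 \cdot 21\right)\right) = 16 \left(168 - 25 \left(51 + 105\right)\right) = 16 \left(168 - 3900\right) = 16 \left(-3732\right) = -59712$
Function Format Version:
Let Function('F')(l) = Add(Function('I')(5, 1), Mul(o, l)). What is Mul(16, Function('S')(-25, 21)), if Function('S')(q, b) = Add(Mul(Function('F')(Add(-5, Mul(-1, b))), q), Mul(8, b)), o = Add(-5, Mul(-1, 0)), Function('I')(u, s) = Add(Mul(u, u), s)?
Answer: -59712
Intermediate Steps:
Function('I')(u, s) = Add(s, Pow(u, 2)) (Function('I')(u, s) = Add(Pow(u, 2), s) = Add(s, Pow(u, 2)))
o = -5 (o = Add(-5, 0) = -5)
Function('F')(l) = Add(26, Mul(-5, l)) (Function('F')(l) = Add(Add(1, Pow(5, 2)), Mul(-5, l)) = Add(Add(1, 25), Mul(-5, l)) = Add(26, Mul(-5, l)))
Function('S')(q, b) = Add(Mul(8, b), Mul(q, Add(51, Mul(5, b)))) (Function('S')(q, b) = Add(Mul(Add(26, Mul(-5, Add(-5, Mul(-1, b)))), q), Mul(8, b)) = Add(Mul(Add(26, Add(25, Mul(5, b))), q), Mul(8, b)) = Add(Mul(Add(51, Mul(5, b)), q), Mul(8, b)) = Add(Mul(q, Add(51, Mul(5, b))), Mul(8, b)) = Add(Mul(8, b), Mul(q, Add(51, Mul(5, b)))))
Mul(16, Function('S')(-25, 21)) = Mul(16, Add(Mul(8, 21), Mul(-25, Add(51, Mul(5, 21))))) = Mul(16, Add(168, Mul(-25, Add(51, 105)))) = Mul(16, Add(168, Mul(-25, 156))) = Mul(16, Add(168, -3900)) = Mul(16, -3732) = -59712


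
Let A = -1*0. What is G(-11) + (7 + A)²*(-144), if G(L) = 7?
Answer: -7049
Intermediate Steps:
A = 0
G(-11) + (7 + A)²*(-144) = 7 + (7 + 0)²*(-144) = 7 + 7²*(-144) = 7 + 49*(-144) = 7 - 7056 = -7049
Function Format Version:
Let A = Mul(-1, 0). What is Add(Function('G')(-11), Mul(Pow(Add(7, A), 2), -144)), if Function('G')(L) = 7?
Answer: -7049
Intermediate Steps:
A = 0
Add(Function('G')(-11), Mul(Pow(Add(7, A), 2), -144)) = Add(7, Mul(Pow(Add(7, 0), 2), -144)) = Add(7, Mul(Pow(7, 2), -144)) = Add(7, Mul(49, -144)) = Add(7, -7056) = -7049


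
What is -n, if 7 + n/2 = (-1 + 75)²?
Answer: -10938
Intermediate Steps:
n = 10938 (n = -14 + 2*(-1 + 75)² = -14 + 2*74² = -14 + 2*5476 = -14 + 10952 = 10938)
-n = -1*10938 = -10938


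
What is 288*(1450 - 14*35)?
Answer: 276480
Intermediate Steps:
288*(1450 - 14*35) = 288*(1450 - 490) = 288*960 = 276480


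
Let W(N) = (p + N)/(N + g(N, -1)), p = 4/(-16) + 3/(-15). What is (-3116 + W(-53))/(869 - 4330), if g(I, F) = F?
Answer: 3364211/3737880 ≈ 0.90003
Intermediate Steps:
p = -9/20 (p = 4*(-1/16) + 3*(-1/15) = -1/4 - 1/5 = -9/20 ≈ -0.45000)
W(N) = (-9/20 + N)/(-1 + N) (W(N) = (-9/20 + N)/(N - 1) = (-9/20 + N)/(-1 + N))
(-3116 + W(-53))/(869 - 4330) = (-3116 + (-9/20 - 53)/(-1 - 53))/(869 - 4330) = (-3116 - 1069/20/(-54))/(-3461) = (-3116 - 1/54*(-1069/20))*(-1/3461) = (-3116 + 1069/1080)*(-1/3461) = -3364211/1080*(-1/3461) = 3364211/3737880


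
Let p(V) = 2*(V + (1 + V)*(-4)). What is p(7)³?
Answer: -125000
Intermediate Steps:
p(V) = -8 - 6*V (p(V) = 2*(V + (-4 - 4*V)) = 2*(-4 - 3*V) = -8 - 6*V)
p(7)³ = (-8 - 6*7)³ = (-8 - 42)³ = (-50)³ = -125000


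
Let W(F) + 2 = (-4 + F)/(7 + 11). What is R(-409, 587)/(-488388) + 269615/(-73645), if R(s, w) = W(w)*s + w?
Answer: -470896640779/129482403336 ≈ -3.6368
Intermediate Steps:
W(F) = -20/9 + F/18 (W(F) = -2 + (-4 + F)/(7 + 11) = -2 + (-4 + F)/18 = -2 + (-4 + F)*(1/18) = -2 + (-2/9 + F/18) = -20/9 + F/18)
R(s, w) = w + s*(-20/9 + w/18) (R(s, w) = (-20/9 + w/18)*s + w = s*(-20/9 + w/18) + w = w + s*(-20/9 + w/18))
R(-409, 587)/(-488388) + 269615/(-73645) = (587 + (1/18)*(-409)*(-40 + 587))/(-488388) + 269615/(-73645) = (587 + (1/18)*(-409)*547)*(-1/488388) + 269615*(-1/73645) = (587 - 223723/18)*(-1/488388) - 53923/14729 = -213157/18*(-1/488388) - 53923/14729 = 213157/8790984 - 53923/14729 = -470896640779/129482403336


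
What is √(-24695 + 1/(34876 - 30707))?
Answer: I*√429212949726/4169 ≈ 157.15*I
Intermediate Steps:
√(-24695 + 1/(34876 - 30707)) = √(-24695 + 1/4169) = √(-102953454/4169) = I*√429212949726/4169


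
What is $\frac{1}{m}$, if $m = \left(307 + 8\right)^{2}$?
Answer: $\frac{1}{99225} \approx 1.0078 \cdot 10^{-5}$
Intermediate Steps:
$m = 99225$ ($m = 315^{2} = 99225$)
$\frac{1}{m} = \frac{1}{99225}$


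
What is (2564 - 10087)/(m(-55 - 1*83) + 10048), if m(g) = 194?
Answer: -7523/10242 ≈ -0.73452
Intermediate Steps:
(2564 - 10087)/(m(-55 - 1*83) + 10048) = (2564 - 10087)/(194 + 10048) = -7523/10242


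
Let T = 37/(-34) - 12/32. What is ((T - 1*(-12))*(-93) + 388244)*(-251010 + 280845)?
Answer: 92432190825/8 ≈ 1.1554e+10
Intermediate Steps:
T = -199/136 (T = 37*(-1/34) - 12*1/32 = -37/34 - 3/8 = -199/136 ≈ -1.4632)
((T - 1*(-12))*(-93) + 388244)*(-251010 + 280845) = ((-199/136 - 1*(-12))*(-93) + 388244)*(-251010 + 280845) = ((-199/136 + 12)*(-93) + 388244)*29835 = ((1433/136)*(-93) + 388244)*29835 = (-133269/136 + 388244)*29835 = (52667915/136)*29835 = 92432190825/8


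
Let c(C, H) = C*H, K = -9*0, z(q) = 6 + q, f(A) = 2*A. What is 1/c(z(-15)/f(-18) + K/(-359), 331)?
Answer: 4/331 ≈ 0.012085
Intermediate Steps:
K = 0
1/c(z(-15)/f(-18) + K/(-359), 331) = 1/(((6 - 15)/((2*(-18))) + 0/(-359))*331) = 1/((-9/(-36) + 0*(-1/359))*331) = 1/((-9*(-1/36) + 0)*331) = 1/((¼ + 0)*331) = 1/((¼)*331) = 1/(331/4) = 4/331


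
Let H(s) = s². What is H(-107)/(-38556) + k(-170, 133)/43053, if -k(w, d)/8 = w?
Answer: -146825879/553317156 ≈ -0.26536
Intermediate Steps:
k(w, d) = -8*w
H(-107)/(-38556) + k(-170, 133)/43053 = (-107)²/(-38556) - 8*(-170)/43053 = 11449*(-1/38556) + 1360*(1/43053) = -11449/38556 + 1360/43053 = -146825879/553317156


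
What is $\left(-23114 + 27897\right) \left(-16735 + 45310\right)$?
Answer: $136674225$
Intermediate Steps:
$\left(-23114 + 27897\right) \left(-16735 + 45310\right) = 4783 \cdot 28575 = 136674225$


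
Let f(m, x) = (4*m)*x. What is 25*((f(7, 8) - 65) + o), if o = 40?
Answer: 4975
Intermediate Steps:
f(m, x) = 4*m*x
25*((f(7, 8) - 65) + o) = 25*((4*7*8 - 65) + 40) = 25*((224 - 65) + 40) = 25*(159 + 40) = 25*199 = 4975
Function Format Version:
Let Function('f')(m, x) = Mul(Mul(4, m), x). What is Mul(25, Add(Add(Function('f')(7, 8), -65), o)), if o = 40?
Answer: 4975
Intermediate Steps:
Function('f')(m, x) = Mul(4, m, x)
Mul(25, Add(Add(Function('f')(7, 8), -65), o)) = Mul(25, Add(Add(Mul(4, 7, 8), -65), 40)) = Mul(25, Add(Add(224, -65), 40)) = Mul(25, Add(159, 40)) = Mul(25, 199) = 4975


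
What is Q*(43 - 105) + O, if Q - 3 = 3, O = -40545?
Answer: -40917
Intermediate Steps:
Q = 6 (Q = 3 + 3 = 6)
Q*(43 - 105) + O = 6*(43 - 105) - 40545 = 6*(-62) - 40545 = -372 - 40545 = -40917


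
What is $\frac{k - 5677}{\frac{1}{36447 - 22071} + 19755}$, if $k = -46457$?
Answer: $- \frac{749478384}{283997881} \approx -2.639$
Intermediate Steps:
$\frac{k - 5677}{\frac{1}{36447 - 22071} + 19755} = \frac{-46457 - 5677}{\frac{1}{36447 - 22071} + 19755} = - \frac{52134}{\frac{1}{14376} + 19755} = - \frac{52134}{\frac{283997881}{14376}} = \left(-52134\right) \frac{14376}{283997881} = - \frac{749478384}{283997881}$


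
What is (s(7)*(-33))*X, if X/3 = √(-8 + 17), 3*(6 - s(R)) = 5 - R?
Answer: -1980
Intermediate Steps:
s(R) = 13/3 + R/3 (s(R) = 6 - (5 - R)/3 = 6 + (-5/3 + R/3) = 13/3 + R/3)
X = 9 (X = 3*√(-8 + 17) = 3*√9 = 3*3 = 9)
(s(7)*(-33))*X = ((13/3 + (⅓)*7)*(-33))*9 = ((13/3 + 7/3)*(-33))*9 = ((20/3)*(-33))*9 = -220*9 = -1980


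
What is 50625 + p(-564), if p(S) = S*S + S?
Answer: 368157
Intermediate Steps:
p(S) = S + S**2 (p(S) = S**2 + S = S + S**2)
50625 + p(-564) = 50625 - 564*(1 - 564) = 50625 - 564*(-563) = 50625 + 317532 = 368157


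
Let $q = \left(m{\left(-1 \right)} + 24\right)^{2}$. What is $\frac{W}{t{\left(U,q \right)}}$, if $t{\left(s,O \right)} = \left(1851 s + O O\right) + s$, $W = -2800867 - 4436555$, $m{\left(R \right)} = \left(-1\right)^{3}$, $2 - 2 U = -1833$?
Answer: $- \frac{7237422}{1979051} \approx -3.657$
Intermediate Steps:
$U = \frac{1835}{2}$ ($U = 1 - - \frac{1833}{2} = 1 + \frac{1833}{2} = \frac{1835}{2} \approx 917.5$)
$m{\left(R \right)} = -1$
$W = -7237422$
$q = 529$ ($q = \left(-1 + 24\right)^{2} = 23^{2} = 529$)
$t{\left(s,O \right)} = O^{2} + 1852 s$ ($t{\left(s,O \right)} = \left(1851 s + O^{2}\right) + s = \left(O^{2} + 1851 s\right) + s = O^{2} + 1852 s$)
$\frac{W}{t{\left(U,q \right)}} = - \frac{7237422}{529^{2} + 1852 \cdot \frac{1835}{2}} = - \frac{7237422}{279841 + 1699210} = - \frac{7237422}{1979051}$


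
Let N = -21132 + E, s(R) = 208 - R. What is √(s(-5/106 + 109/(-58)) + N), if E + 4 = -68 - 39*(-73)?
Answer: 2*I*√10717520981/1537 ≈ 134.71*I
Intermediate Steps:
E = 2775 (E = -4 + (-68 - 39*(-73)) = -4 + (-68 + 2847) = -4 + 2779 = 2775)
N = -18357 (N = -21132 + 2775 = -18357)
√(s(-5/106 + 109/(-58)) + N) = √((208 - (-5/106 + 109/(-58))) - 18357) = √((208 - (-5*1/106 + 109*(-1/58))) - 18357) = √((208 - (-5/106 - 109/58)) - 18357) = √((208 - 1*(-2961/1537)) - 18357) = √((208 + 2961/1537) - 18357) = √(322657/1537 - 18357) = √(-27892052/1537) = 2*I*√10717520981/1537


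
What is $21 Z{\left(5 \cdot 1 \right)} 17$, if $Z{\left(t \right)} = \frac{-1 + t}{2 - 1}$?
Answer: $1428$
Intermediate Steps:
$Z{\left(t \right)} = -1 + t$ ($Z{\left(t \right)} = \frac{-1 + t}{1} = \left(-1 + t\right) 1 = -1 + t$)
$21 Z{\left(5 \cdot 1 \right)} 17 = 21 \left(-1 + 5 \cdot 1\right) 17 = 21 \left(-1 + 5\right) 17 = 21 \cdot 4 \cdot 17 = 84 \cdot 17 = 1428$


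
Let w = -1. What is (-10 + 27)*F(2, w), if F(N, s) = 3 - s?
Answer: 68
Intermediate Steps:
(-10 + 27)*F(2, w) = (-10 + 27)*(3 - 1*(-1)) = 17*(3 + 1) = 17*4 = 68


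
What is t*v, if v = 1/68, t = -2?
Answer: -1/34 ≈ -0.029412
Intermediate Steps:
v = 1/68 ≈ 0.014706
t*v = -2*1/68 = -1/34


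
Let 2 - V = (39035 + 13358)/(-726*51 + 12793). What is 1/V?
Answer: 2203/9169 ≈ 0.24027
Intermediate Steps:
V = 9169/2203 (V = 2 - (39035 + 13358)/(-726*51 + 12793) = 2 - 52393/(-37026 + 12793) = 2 - 52393/(-24233) = 2 - 52393*(-1)/24233 = 2 - 1*(-4763/2203) = 2 + 4763/2203 = 9169/2203 ≈ 4.1620)
1/V = 1/(9169/2203) = 2203/9169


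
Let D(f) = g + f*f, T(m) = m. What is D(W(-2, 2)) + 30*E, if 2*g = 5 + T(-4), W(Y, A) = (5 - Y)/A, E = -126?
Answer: -15069/4 ≈ -3767.3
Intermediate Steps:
W(Y, A) = (5 - Y)/A
g = ½ (g = (5 - 4)/2 = (½)*1 = ½ ≈ 0.50000)
D(f) = ½ + f² (D(f) = ½ + f*f = ½ + f²)
D(W(-2, 2)) + 30*E = (½ + ((5 - 1*(-2))/2)²) + 30*(-126) = (½ + ((5 + 2)/2)²) - 3780 = (½ + ((½)*7)²) - 3780 = (½ + (7/2)²) - 3780 = (½ + 49/4) - 3780 = 51/4 - 3780 = -15069/4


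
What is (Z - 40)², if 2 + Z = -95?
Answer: 18769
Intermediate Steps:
Z = -97 (Z = -2 - 95 = -97)
(Z - 40)² = (-97 - 40)² = (-137)² = 18769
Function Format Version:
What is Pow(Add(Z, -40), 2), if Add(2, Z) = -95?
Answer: 18769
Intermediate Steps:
Z = -97 (Z = Add(-2, -95) = -97)
Pow(Add(Z, -40), 2) = Pow(Add(-97, -40), 2) = Pow(-137, 2) = 18769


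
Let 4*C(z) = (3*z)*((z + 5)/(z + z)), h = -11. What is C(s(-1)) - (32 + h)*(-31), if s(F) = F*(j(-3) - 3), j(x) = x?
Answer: 5241/8 ≈ 655.13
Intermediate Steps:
s(F) = -6*F (s(F) = F*(-3 - 3) = F*(-6) = -6*F)
C(z) = 15/8 + 3*z/8 (C(z) = ((3*z)*((z + 5)/(z + z)))/4 = ((3*z)*((5 + z)/((2*z))))/4 = ((3*z)*((5 + z)*(1/(2*z))))/4 = ((3*z)*((5 + z)/(2*z)))/4 = (15/2 + 3*z/2)/4 = 15/8 + 3*z/8)
C(s(-1)) - (32 + h)*(-31) = (15/8 + 3*(-6*(-1))/8) - (32 - 11)*(-31) = (15/8 + (3/8)*6) - 21*(-31) = (15/8 + 9/4) - 1*(-651) = 33/8 + 651 = 5241/8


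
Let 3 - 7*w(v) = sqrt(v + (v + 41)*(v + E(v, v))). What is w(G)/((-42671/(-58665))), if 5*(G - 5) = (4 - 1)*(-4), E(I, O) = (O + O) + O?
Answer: 175995/298697 - 11733*sqrt(11401)/298697 ≈ -3.6050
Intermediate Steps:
E(I, O) = 3*O (E(I, O) = 2*O + O = 3*O)
G = 13/5 (G = 5 + ((4 - 1)*(-4))/5 = 5 + (3*(-4))/5 = 5 + (1/5)*(-12) = 5 - 12/5 = 13/5 ≈ 2.6000)
w(v) = 3/7 - sqrt(v + 4*v*(41 + v))/7 (w(v) = 3/7 - sqrt(v + (v + 41)*(v + 3*v))/7 = 3/7 - sqrt(v + (41 + v)*(4*v))/7 = 3/7 - sqrt(v + 4*v*(41 + v))/7)
w(G)/((-42671/(-58665))) = (3/7 - sqrt(65)*sqrt(165 + 4*(13/5))/5/7)/((-42671/(-58665))) = (3/7 - sqrt(65)*sqrt(165 + 52/5)/5/7)/((-42671*(-1/58665))) = (3/7 - sqrt(11401)/5/7)/(42671/58665) = (3/7 - sqrt(11401)/35)*(58665/42671) = 175995/298697 - 11733*sqrt(11401)/298697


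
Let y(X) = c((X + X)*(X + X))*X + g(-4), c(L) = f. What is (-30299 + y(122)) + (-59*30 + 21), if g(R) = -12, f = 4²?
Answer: -30108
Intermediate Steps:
f = 16
c(L) = 16
y(X) = -12 + 16*X (y(X) = 16*X - 12 = -12 + 16*X)
(-30299 + y(122)) + (-59*30 + 21) = (-30299 + (-12 + 16*122)) + (-59*30 + 21) = (-30299 + (-12 + 1952)) + (-1770 + 21) = (-30299 + 1940) - 1749 = -28359 - 1749 = -30108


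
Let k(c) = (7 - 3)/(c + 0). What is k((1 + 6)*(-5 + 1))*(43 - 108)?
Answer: 65/7 ≈ 9.2857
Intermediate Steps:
k(c) = 4/c
k((1 + 6)*(-5 + 1))*(43 - 108) = (4/(((1 + 6)*(-5 + 1))))*(43 - 108) = (4/((7*(-4))))*(-65) = (4/(-28))*(-65) = (4*(-1/28))*(-65) = -⅐*(-65) = 65/7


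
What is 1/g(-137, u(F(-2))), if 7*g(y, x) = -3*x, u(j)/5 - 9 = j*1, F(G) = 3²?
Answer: -7/270 ≈ -0.025926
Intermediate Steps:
F(G) = 9
u(j) = 45 + 5*j (u(j) = 45 + 5*(j*1) = 45 + 5*j)
g(y, x) = -3*x/7 (g(y, x) = (-3*x)/7 = -3*x/7)
1/g(-137, u(F(-2))) = 1/(-3*(45 + 5*9)/7) = 1/(-3*(45 + 45)/7) = 1/(-3/7*90) = 1/(-270/7) = -7/270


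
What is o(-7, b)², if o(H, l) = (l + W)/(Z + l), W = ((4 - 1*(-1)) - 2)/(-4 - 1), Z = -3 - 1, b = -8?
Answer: 1849/3600 ≈ 0.51361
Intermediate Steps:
Z = -4
W = -⅗ (W = ((4 + 1) - 2)/(-5) = (5 - 2)*(-⅕) = 3*(-⅕) = -⅗ ≈ -0.60000)
o(H, l) = (-⅗ + l)/(-4 + l) (o(H, l) = (l - ⅗)/(-4 + l) = (-⅗ + l)/(-4 + l))
o(-7, b)² = ((-⅗ - 8)/(-4 - 8))² = (-43/5/(-12))² = (-1/12*(-43/5))² = (43/60)² = 1849/3600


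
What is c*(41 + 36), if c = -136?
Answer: -10472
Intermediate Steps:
c*(41 + 36) = -136*(41 + 36) = -136*77 = -10472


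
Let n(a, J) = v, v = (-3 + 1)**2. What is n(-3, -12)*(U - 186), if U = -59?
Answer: -980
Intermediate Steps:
v = 4 (v = (-2)**2 = 4)
n(a, J) = 4
n(-3, -12)*(U - 186) = 4*(-59 - 186) = 4*(-245) = -980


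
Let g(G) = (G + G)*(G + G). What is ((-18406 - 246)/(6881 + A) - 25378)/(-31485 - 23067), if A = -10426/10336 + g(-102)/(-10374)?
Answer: 41036687870705/88202148978828 ≈ 0.46526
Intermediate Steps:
g(G) = 4*G² (g(G) = (2*G)*(2*G) = 4*G²)
A = -2360975/470288 (A = -10426/10336 + (4*(-102)²)/(-10374) = -10426*1/10336 + (4*10404)*(-1/10374) = -5213/5168 + 41616*(-1/10374) = -5213/5168 - 6936/1729 = -2360975/470288 ≈ -5.0203)
((-18406 - 246)/(6881 + A) - 25378)/(-31485 - 23067) = ((-18406 - 246)/(6881 - 2360975/470288) - 25378)/(-31485 - 23067) = (-18652/3233690753/470288 - 25378)/(-54552) = (-18652*470288/3233690753 - 25378)*(-1/54552) = (-8771811776/3233690753 - 25378)*(-1/54552) = -82073375741410/3233690753*(-1/54552) = 41036687870705/88202148978828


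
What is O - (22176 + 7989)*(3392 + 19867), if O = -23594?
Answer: -701631329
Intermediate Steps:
O - (22176 + 7989)*(3392 + 19867) = -23594 - (22176 + 7989)*(3392 + 19867) = -23594 - 30165*23259 = -23594 - 1*701607735 = -23594 - 701607735 = -701631329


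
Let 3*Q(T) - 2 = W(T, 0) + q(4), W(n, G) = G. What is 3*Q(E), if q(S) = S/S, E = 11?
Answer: 3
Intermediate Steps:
q(S) = 1
Q(T) = 1 (Q(T) = ⅔ + (0 + 1)/3 = ⅔ + (⅓)*1 = ⅔ + ⅓ = 1)
3*Q(E) = 3*1 = 3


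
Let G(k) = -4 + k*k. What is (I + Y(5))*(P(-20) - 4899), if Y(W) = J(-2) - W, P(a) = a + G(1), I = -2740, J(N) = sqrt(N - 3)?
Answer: 13510890 - 4922*I*sqrt(5) ≈ 1.3511e+7 - 11006.0*I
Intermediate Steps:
J(N) = sqrt(-3 + N)
G(k) = -4 + k**2
P(a) = -3 + a (P(a) = a + (-4 + 1**2) = a + (-4 + 1) = a - 3 = -3 + a)
Y(W) = -W + I*sqrt(5) (Y(W) = sqrt(-3 - 2) - W = sqrt(-5) - W = I*sqrt(5) - W = -W + I*sqrt(5))
(I + Y(5))*(P(-20) - 4899) = (-2740 + (-1*5 + I*sqrt(5)))*((-3 - 20) - 4899) = (-2740 + (-5 + I*sqrt(5)))*(-23 - 4899) = (-2745 + I*sqrt(5))*(-4922) = 13510890 - 4922*I*sqrt(5)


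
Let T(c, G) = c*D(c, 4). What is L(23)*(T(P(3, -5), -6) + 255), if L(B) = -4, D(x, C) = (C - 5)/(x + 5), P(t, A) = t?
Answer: -2037/2 ≈ -1018.5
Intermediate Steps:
D(x, C) = (-5 + C)/(5 + x)
T(c, G) = -c/(5 + c) (T(c, G) = c*((-5 + 4)/(5 + c)) = c*(-1/(5 + c)) = -c/(5 + c))
L(23)*(T(P(3, -5), -6) + 255) = -4*(-1*3/(5 + 3) + 255) = -4*(-1*3/8 + 255) = -4*(-1*3*1/8 + 255) = -4*(-3/8 + 255) = -4*2037/8 = -2037/2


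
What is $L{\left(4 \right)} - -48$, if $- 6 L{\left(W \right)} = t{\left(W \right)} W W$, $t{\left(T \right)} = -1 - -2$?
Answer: $\frac{136}{3} \approx 45.333$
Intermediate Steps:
$t{\left(T \right)} = 1$ ($t{\left(T \right)} = -1 + 2 = 1$)
$L{\left(W \right)} = - \frac{W^{2}}{6}$ ($L{\left(W \right)} = - \frac{1 W W}{6} = - \frac{W W}{6} = - \frac{W^{2}}{6}$)
$L{\left(4 \right)} - -48 = - \frac{4^{2}}{6} - -48 = \left(- \frac{1}{6}\right) 16 + 48 = - \frac{8}{3} + 48 = \frac{136}{3}$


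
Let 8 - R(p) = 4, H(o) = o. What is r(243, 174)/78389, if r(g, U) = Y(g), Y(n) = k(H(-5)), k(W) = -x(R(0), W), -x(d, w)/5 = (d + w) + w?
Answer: -30/78389 ≈ -0.00038271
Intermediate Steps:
R(p) = 4 (R(p) = 8 - 1*4 = 8 - 4 = 4)
x(d, w) = -10*w - 5*d (x(d, w) = -5*((d + w) + w) = -5*(d + 2*w) = -10*w - 5*d)
k(W) = 20 + 10*W (k(W) = -(-10*W - 5*4) = -(-10*W - 20) = -(-20 - 10*W) = 20 + 10*W)
Y(n) = -30 (Y(n) = 20 + 10*(-5) = 20 - 50 = -30)
r(g, U) = -30
r(243, 174)/78389 = -30/78389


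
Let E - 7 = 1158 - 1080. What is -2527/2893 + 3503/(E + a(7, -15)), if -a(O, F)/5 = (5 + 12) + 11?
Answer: -933924/14465 ≈ -64.564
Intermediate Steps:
a(O, F) = -140 (a(O, F) = -5*((5 + 12) + 11) = -5*(17 + 11) = -5*28 = -140)
E = 85 (E = 7 + (1158 - 1080) = 7 + 78 = 85)
-2527/2893 + 3503/(E + a(7, -15)) = -2527/2893 + 3503/(85 - 140) = -2527*1/2893 + 3503/(-55) = -2527/2893 + 3503*(-1/55) = -2527/2893 - 3503/55 = -933924/14465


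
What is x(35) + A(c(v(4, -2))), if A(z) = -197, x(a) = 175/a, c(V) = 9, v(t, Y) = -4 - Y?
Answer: -192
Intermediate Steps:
x(35) + A(c(v(4, -2))) = 175/35 - 197 = 175*(1/35) - 197 = 5 - 197 = -192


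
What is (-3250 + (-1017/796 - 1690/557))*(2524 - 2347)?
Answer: -255388115493/443372 ≈ -5.7601e+5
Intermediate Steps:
(-3250 + (-1017/796 - 1690/557))*(2524 - 2347) = (-3250 + (-1017*1/796 - 1690*1/557))*177 = (-3250 + (-1017/796 - 1690/557))*177 = (-3250 - 1911709/443372)*177 = -1442870709/443372*177 = -255388115493/443372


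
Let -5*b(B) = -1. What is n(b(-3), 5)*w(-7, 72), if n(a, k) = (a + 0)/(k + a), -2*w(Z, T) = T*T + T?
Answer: -1314/13 ≈ -101.08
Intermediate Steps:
w(Z, T) = -T/2 - T²/2 (w(Z, T) = -(T*T + T)/2 = -(T² + T)/2 = -(T + T²)/2 = -T/2 - T²/2)
b(B) = ⅕ (b(B) = -⅕*(-1) = ⅕)
n(a, k) = a/(a + k)
n(b(-3), 5)*w(-7, 72) = (1/(5*(⅕ + 5)))*(-½*72*(1 + 72)) = (1/(5*(26/5)))*(-½*72*73) = ((⅕)*(5/26))*(-2628) = (1/26)*(-2628) = -1314/13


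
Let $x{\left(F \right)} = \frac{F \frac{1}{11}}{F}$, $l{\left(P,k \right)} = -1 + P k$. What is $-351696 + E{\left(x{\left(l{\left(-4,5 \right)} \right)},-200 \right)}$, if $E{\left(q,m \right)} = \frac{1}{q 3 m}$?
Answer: $- \frac{211017611}{600} \approx -3.517 \cdot 10^{5}$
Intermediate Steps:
$x{\left(F \right)} = \frac{1}{11}$ ($x{\left(F \right)} = \frac{F \frac{1}{11}}{F} = \frac{\frac{1}{11} F}{F} = \frac{1}{11}$)
$E{\left(q,m \right)} = \frac{1}{3 m q}$ ($E{\left(q,m \right)} = \frac{1}{3 q m} = \frac{1}{3 m q}$)
$-351696 + E{\left(x{\left(l{\left(-4,5 \right)} \right)},-200 \right)} = -351696 + \frac{\frac{1}{\frac{1}{11}}}{3 \left(-200\right)} = -351696 + \frac{1}{3} \left(- \frac{1}{200}\right) 11 = -351696 - \frac{11}{600} = - \frac{211017611}{600}$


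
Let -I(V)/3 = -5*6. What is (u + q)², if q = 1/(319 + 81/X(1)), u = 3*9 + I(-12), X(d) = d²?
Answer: 2190333601/160000 ≈ 13690.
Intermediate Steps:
I(V) = 90 (I(V) = -(-15)*6 = -3*(-30) = 90)
u = 117 (u = 3*9 + 90 = 27 + 90 = 117)
q = 1/400 (q = 1/(319 + 81/(1²)) = 1/(319 + 81/1) = 1/(319 + 81*1) = 1/(319 + 81) = 1/400 ≈ 0.0025000)
(u + q)² = (117 + 1/400)² = (46801/400)² = 2190333601/160000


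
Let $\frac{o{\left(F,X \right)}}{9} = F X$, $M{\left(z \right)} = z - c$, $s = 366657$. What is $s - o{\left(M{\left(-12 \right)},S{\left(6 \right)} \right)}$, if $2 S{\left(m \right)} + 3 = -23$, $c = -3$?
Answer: $365604$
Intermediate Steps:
$M{\left(z \right)} = 3 + z$ ($M{\left(z \right)} = z - -3 = z + 3 = 3 + z$)
$S{\left(m \right)} = -13$ ($S{\left(m \right)} = - \frac{3}{2} + \frac{1}{2} \left(-23\right) = - \frac{3}{2} - \frac{23}{2} = -13$)
$o{\left(F,X \right)} = 9 F X$
$s - o{\left(M{\left(-12 \right)},S{\left(6 \right)} \right)} = 366657 - 9 \left(3 - 12\right) \left(-13\right) = 366657 - 9 \left(-9\right) \left(-13\right) = 366657 - 1053 = 365604$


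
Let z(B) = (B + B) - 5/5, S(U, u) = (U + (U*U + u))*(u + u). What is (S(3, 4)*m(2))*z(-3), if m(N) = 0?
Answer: 0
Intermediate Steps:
S(U, u) = 2*u*(U + u + U**2) (S(U, u) = (U + (U**2 + u))*(2*u) = (U + (u + U**2))*(2*u) = (U + u + U**2)*(2*u) = 2*u*(U + u + U**2))
z(B) = -1 + 2*B (z(B) = 2*B - 5*1/5 = 2*B - 1 = -1 + 2*B)
(S(3, 4)*m(2))*z(-3) = ((2*4*(3 + 4 + 3**2))*0)*(-1 + 2*(-3)) = ((2*4*(3 + 4 + 9))*0)*(-1 - 6) = ((2*4*16)*0)*(-7) = (128*0)*(-7) = 0*(-7) = 0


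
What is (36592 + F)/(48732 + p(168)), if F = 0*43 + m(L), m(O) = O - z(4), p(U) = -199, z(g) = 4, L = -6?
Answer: 36582/48533 ≈ 0.75376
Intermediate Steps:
m(O) = -4 + O (m(O) = O - 1*4 = O - 4 = -4 + O)
F = -10 (F = 0*43 + (-4 - 6) = 0 - 10 = -10)
(36592 + F)/(48732 + p(168)) = (36592 - 10)/(48732 - 199) = 36582/48533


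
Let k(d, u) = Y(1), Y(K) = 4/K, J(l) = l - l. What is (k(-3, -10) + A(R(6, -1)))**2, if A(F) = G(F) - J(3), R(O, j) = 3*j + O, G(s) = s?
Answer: 49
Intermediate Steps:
J(l) = 0
R(O, j) = O + 3*j
k(d, u) = 4 (k(d, u) = 4/1 = 4*1 = 4)
A(F) = F (A(F) = F - 1*0 = F + 0 = F)
(k(-3, -10) + A(R(6, -1)))**2 = (4 + (6 + 3*(-1)))**2 = (4 + (6 - 3))**2 = (4 + 3)**2 = 7**2 = 49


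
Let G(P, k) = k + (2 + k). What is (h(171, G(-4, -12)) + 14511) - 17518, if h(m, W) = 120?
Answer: -2887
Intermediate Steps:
G(P, k) = 2 + 2*k
(h(171, G(-4, -12)) + 14511) - 17518 = (120 + 14511) - 17518 = 14631 - 17518 = -2887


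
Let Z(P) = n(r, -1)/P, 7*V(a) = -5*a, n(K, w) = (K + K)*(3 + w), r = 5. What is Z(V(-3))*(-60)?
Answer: -560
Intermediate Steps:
n(K, w) = 2*K*(3 + w) (n(K, w) = (2*K)*(3 + w) = 2*K*(3 + w))
V(a) = -5*a/7 (V(a) = (-5*a)/7 = -5*a/7)
Z(P) = 20/P (Z(P) = (2*5*(3 - 1))/P = (2*5*2)/P = 20/P)
Z(V(-3))*(-60) = (20/((-5/7*(-3))))*(-60) = (20/(15/7))*(-60) = (20*(7/15))*(-60) = (28/3)*(-60) = -560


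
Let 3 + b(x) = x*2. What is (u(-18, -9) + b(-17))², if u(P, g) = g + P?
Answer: 4096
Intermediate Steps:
b(x) = -3 + 2*x (b(x) = -3 + x*2 = -3 + 2*x)
u(P, g) = P + g
(u(-18, -9) + b(-17))² = ((-18 - 9) + (-3 + 2*(-17)))² = (-27 + (-3 - 34))² = (-27 - 37)² = (-64)² = 4096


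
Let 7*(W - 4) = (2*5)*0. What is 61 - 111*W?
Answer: -383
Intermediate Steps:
W = 4 (W = 4 + ((2*5)*0)/7 = 4 + (10*0)/7 = 4 + (⅐)*0 = 4 + 0 = 4)
61 - 111*W = 61 - 111*4 = 61 - 444 = -383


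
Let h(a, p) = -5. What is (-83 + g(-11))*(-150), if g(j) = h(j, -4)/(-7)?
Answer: 86400/7 ≈ 12343.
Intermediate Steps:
g(j) = 5/7 (g(j) = -5/(-7) = -5*(-⅐) = 5/7)
(-83 + g(-11))*(-150) = (-83 + 5/7)*(-150) = -576/7*(-150) = 86400/7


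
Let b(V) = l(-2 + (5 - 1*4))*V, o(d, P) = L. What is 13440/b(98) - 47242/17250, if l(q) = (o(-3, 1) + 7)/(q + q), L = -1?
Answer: -127189/2625 ≈ -48.453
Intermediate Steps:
o(d, P) = -1
l(q) = 3/q (l(q) = (-1 + 7)/(q + q) = 6/((2*q)) = 6*(1/(2*q)) = 3/q)
b(V) = -3*V (b(V) = (3/(-2 + (5 - 1*4)))*V = (3/(-2 + (5 - 4)))*V = (3/(-2 + 1))*V = (3/(-1))*V = (3*(-1))*V = -3*V)
13440/b(98) - 47242/17250 = 13440/((-3*98)) - 47242/17250 = 13440/(-294) - 47242*1/17250 = 13440*(-1/294) - 1027/375 = -320/7 - 1027/375 = -127189/2625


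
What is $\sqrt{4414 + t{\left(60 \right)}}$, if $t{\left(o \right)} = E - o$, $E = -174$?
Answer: $2 \sqrt{1045} \approx 64.653$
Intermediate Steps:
$t{\left(o \right)} = -174 - o$
$\sqrt{4414 + t{\left(60 \right)}} = \sqrt{4414 - 234} = \sqrt{4180} = 2 \sqrt{1045}$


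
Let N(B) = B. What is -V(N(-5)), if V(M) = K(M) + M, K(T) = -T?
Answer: 0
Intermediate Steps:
V(M) = 0 (V(M) = -M + M = 0)
-V(N(-5)) = -1*0 = 0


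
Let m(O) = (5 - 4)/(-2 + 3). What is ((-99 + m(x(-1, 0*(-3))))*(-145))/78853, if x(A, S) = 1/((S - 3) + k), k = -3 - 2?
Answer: 14210/78853 ≈ 0.18021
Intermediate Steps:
k = -5
x(A, S) = 1/(-8 + S) (x(A, S) = 1/((S - 3) - 5) = 1/((-3 + S) - 5) = 1/(-8 + S))
m(O) = 1 (m(O) = 1/1 = 1*1 = 1)
((-99 + m(x(-1, 0*(-3))))*(-145))/78853 = ((-99 + 1)*(-145))/78853 = -98*(-145)*(1/78853) = 14210*(1/78853) = 14210/78853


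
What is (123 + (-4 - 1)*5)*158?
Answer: 15484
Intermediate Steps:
(123 + (-4 - 1)*5)*158 = (123 - 5*5)*158 = (123 - 25)*158 = 98*158 = 15484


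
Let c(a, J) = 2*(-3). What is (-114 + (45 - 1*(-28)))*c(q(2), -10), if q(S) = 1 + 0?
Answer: 246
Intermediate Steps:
q(S) = 1
c(a, J) = -6
(-114 + (45 - 1*(-28)))*c(q(2), -10) = (-114 + (45 - 1*(-28)))*(-6) = (-114 + (45 + 28))*(-6) = (-114 + 73)*(-6) = -41*(-6) = 246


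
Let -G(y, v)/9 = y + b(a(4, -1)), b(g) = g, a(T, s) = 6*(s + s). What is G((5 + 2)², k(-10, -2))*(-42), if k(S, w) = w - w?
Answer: 13986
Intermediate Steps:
a(T, s) = 12*s (a(T, s) = 6*(2*s) = 12*s)
k(S, w) = 0
G(y, v) = 108 - 9*y (G(y, v) = -9*(y + 12*(-1)) = -9*(y - 12) = -9*(-12 + y) = 108 - 9*y)
G((5 + 2)², k(-10, -2))*(-42) = (108 - 9*(5 + 2)²)*(-42) = (108 - 9*7²)*(-42) = (108 - 9*49)*(-42) = (108 - 441)*(-42) = -333*(-42) = 13986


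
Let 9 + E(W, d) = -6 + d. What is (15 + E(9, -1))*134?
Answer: -134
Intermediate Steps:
E(W, d) = -15 + d (E(W, d) = -9 + (-6 + d) = -15 + d)
(15 + E(9, -1))*134 = (15 + (-15 - 1))*134 = (15 - 16)*134 = -1*134 = -134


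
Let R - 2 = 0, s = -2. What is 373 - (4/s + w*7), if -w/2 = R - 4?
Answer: 347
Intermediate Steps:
R = 2 (R = 2 + 0 = 2)
w = 4 (w = -2*(2 - 4) = -2*(-2) = 4)
373 - (4/s + w*7) = 373 - (4/(-2) + 4*7) = 373 - (4*(-½) + 28) = 373 - (-2 + 28) = 373 - 1*26 = 373 - 26 = 347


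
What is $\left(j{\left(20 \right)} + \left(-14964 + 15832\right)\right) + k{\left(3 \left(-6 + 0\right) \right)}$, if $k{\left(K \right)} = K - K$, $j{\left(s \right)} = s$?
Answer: $888$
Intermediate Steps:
$k{\left(K \right)} = 0$
$\left(j{\left(20 \right)} + \left(-14964 + 15832\right)\right) + k{\left(3 \left(-6 + 0\right) \right)} = \left(20 + \left(-14964 + 15832\right)\right) + 0 = \left(20 + 868\right) + 0 = 888 + 0 = 888$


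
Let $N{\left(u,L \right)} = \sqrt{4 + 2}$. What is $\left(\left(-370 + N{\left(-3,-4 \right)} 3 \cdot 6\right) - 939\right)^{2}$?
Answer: $1715425 - 47124 \sqrt{6} \approx 1.6 \cdot 10^{6}$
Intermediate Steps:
$N{\left(u,L \right)} = \sqrt{6}$
$\left(\left(-370 + N{\left(-3,-4 \right)} 3 \cdot 6\right) - 939\right)^{2} = \left(\left(-370 + \sqrt{6} \cdot 3 \cdot 6\right) - 939\right)^{2} = \left(\left(-370 + 3 \sqrt{6} \cdot 6\right) - 939\right)^{2} = \left(\left(-370 + 18 \sqrt{6}\right) - 939\right)^{2} = \left(-1309 + 18 \sqrt{6}\right)^{2}$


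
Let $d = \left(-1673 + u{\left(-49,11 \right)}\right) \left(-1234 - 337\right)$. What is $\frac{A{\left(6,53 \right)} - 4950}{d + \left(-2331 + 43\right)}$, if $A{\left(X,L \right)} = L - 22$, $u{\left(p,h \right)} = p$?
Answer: $- \frac{4919}{2702974} \approx -0.0018198$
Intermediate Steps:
$A{\left(X,L \right)} = -22 + L$
$d = 2705262$ ($d = \left(-1673 - 49\right) \left(-1234 - 337\right) = \left(-1722\right) \left(-1571\right) = 2705262$)
$\frac{A{\left(6,53 \right)} - 4950}{d + \left(-2331 + 43\right)} = \frac{\left(-22 + 53\right) - 4950}{2705262 + \left(-2331 + 43\right)} = \frac{31 - 4950}{2705262 - 2288} = - \frac{4919}{2702974}$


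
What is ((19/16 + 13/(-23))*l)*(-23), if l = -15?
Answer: 3435/16 ≈ 214.69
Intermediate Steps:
((19/16 + 13/(-23))*l)*(-23) = ((19/16 + 13/(-23))*(-15))*(-23) = ((19*(1/16) + 13*(-1/23))*(-15))*(-23) = ((19/16 - 13/23)*(-15))*(-23) = ((229/368)*(-15))*(-23) = -3435/368*(-23) = 3435/16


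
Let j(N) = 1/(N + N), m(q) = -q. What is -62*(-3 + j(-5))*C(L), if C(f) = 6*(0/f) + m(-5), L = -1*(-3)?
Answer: 961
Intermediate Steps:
L = 3
j(N) = 1/(2*N)
C(f) = 5 (C(f) = 6*(0/f) - 1*(-5) = 6*0 + 5 = 0 + 5 = 5)
-62*(-3 + j(-5))*C(L) = -62*(-3 + (1/2)/(-5))*5 = -62*(-3 + (1/2)*(-1/5))*5 = -62*(-3 - 1/10)*5 = -(-961)*5/5 = -62*(-31/2) = 961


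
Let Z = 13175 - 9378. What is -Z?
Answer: -3797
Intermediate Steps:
Z = 3797
-Z = -1*3797 = -3797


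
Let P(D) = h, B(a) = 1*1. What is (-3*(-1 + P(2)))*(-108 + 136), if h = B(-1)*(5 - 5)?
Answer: 84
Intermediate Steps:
B(a) = 1
h = 0 (h = 1*(5 - 5) = 1*0 = 0)
P(D) = 0
(-3*(-1 + P(2)))*(-108 + 136) = (-3*(-1 + 0))*(-108 + 136) = -3*(-1)*28 = 3*28 = 84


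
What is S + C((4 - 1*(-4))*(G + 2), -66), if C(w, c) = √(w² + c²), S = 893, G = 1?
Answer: 893 + 6*√137 ≈ 963.23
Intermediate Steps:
C(w, c) = √(c² + w²)
S + C((4 - 1*(-4))*(G + 2), -66) = 893 + √((-66)² + ((4 - 1*(-4))*(1 + 2))²) = 893 + √(4356 + ((4 + 4)*3)²) = 893 + √(4356 + (8*3)²) = 893 + √(4356 + 24²) = 893 + √(4356 + 576) = 893 + √4932 = 893 + 6*√137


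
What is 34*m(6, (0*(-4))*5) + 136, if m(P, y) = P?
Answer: 340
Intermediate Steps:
34*m(6, (0*(-4))*5) + 136 = 34*6 + 136 = 204 + 136 = 340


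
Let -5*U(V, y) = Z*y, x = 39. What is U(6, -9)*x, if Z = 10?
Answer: 702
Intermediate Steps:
U(V, y) = -2*y
U(6, -9)*x = -2*(-9)*39 = 18*39 = 702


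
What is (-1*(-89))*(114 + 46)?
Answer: 14240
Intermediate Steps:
(-1*(-89))*(114 + 46) = 89*160 = 14240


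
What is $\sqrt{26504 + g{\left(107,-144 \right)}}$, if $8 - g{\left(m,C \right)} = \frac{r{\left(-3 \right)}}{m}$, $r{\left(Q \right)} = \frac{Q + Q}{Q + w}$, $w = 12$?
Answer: $\frac{\sqrt{2731823634}}{321} \approx 162.83$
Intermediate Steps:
$r{\left(Q \right)} = \frac{2 Q}{12 + Q}$ ($r{\left(Q \right)} = \frac{Q + Q}{Q + 12} = \frac{2 Q}{12 + Q}$)
$g{\left(m,C \right)} = 8 + \frac{2}{3 m}$ ($g{\left(m,C \right)} = 8 - \frac{2 \left(-3\right) \frac{1}{12 - 3}}{m} = 8 - \frac{2 \left(-3\right) \frac{1}{9}}{m} = 8 - - \frac{2}{3 m} = 8 + \frac{2}{3 m}$)
$\sqrt{26504 + g{\left(107,-144 \right)}} = \sqrt{26504 + \left(8 + \frac{2}{3 \cdot 107}\right)} = \sqrt{26504 + \left(8 + \frac{2}{3} \cdot \frac{1}{107}\right)} = \sqrt{26504 + \left(8 + \frac{2}{321}\right)} = \sqrt{26504 + \frac{2570}{321}} = \sqrt{\frac{8510354}{321}} = \frac{\sqrt{2731823634}}{321}$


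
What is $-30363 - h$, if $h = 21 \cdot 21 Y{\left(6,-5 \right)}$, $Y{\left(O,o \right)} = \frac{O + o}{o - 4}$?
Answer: $-30314$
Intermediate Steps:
$Y{\left(O,o \right)} = \frac{O + o}{-4 + o}$
$h = -49$ ($h = 21 \cdot 21 \frac{6 - 5}{-4 - 5} = 441 \frac{1}{-9} \cdot 1 = 441 \left(\left(- \frac{1}{9}\right) 1\right) = 441 \left(- \frac{1}{9}\right) = -49$)
$-30363 - h = -30363 - -49 = -30363 + 49 = -30314$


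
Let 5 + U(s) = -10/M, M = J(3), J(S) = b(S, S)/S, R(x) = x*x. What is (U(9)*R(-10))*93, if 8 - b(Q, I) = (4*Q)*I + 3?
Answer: -37500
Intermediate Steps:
b(Q, I) = 5 - 4*I*Q (b(Q, I) = 8 - ((4*Q)*I + 3) = 8 - (4*I*Q + 3) = 8 - (3 + 4*I*Q) = 8 + (-3 - 4*I*Q) = 5 - 4*I*Q)
R(x) = x**2
J(S) = (5 - 4*S**2)/S (J(S) = (5 - 4*S*S)/S = (5 - 4*S**2)/S)
M = -31/3 (M = -4*3 + 5/3 = -12 + 5*(1/3) = -12 + 5/3 = -31/3 ≈ -10.333)
U(s) = -125/31 (U(s) = -5 - 10/(-31/3) = -5 - 10*(-3/31) = -5 + 30/31 = -125/31)
(U(9)*R(-10))*93 = -125/31*(-10)**2*93 = -125/31*100*93 = -12500/31*93 = -37500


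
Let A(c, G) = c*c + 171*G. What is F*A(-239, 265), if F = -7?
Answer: -717052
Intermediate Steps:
A(c, G) = c² + 171*G
F*A(-239, 265) = -7*((-239)² + 171*265) = -7*(57121 + 45315) = -7*102436 = -717052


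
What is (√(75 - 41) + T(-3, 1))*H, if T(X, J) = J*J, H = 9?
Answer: 9 + 9*√34 ≈ 61.479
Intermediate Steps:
T(X, J) = J²
(√(75 - 41) + T(-3, 1))*H = (√(75 - 41) + 1²)*9 = (√34 + 1)*9 = (1 + √34)*9 = 9 + 9*√34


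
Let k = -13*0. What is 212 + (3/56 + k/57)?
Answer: 11875/56 ≈ 212.05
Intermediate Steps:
k = 0
212 + (3/56 + k/57) = 212 + (3/56 + 0/57) = 212 + (3*(1/56) + 0*(1/57)) = 212 + (3/56 + 0) = 212 + 3/56 = 11875/56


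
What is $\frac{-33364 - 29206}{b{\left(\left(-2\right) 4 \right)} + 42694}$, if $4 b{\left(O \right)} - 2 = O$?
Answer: $- \frac{25028}{17077} \approx -1.4656$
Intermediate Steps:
$b{\left(O \right)} = \frac{1}{2} + \frac{O}{4}$
$\frac{-33364 - 29206}{b{\left(\left(-2\right) 4 \right)} + 42694} = \frac{-33364 - 29206}{\left(\frac{1}{2} + \frac{\left(-2\right) 4}{4}\right) + 42694} = - \frac{62570}{\left(\frac{1}{2} + \frac{1}{4} \left(-8\right)\right) + 42694} = - \frac{62570}{\left(\frac{1}{2} - 2\right) + 42694} = - \frac{62570}{- \frac{3}{2} + 42694} = - \frac{62570}{\frac{85385}{2}} = \left(-62570\right) \frac{2}{85385} = - \frac{25028}{17077}$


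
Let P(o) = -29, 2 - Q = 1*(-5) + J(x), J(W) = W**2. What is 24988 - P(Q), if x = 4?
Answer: 25017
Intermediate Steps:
Q = -9 (Q = 2 - (1*(-5) + 4**2) = 2 - (-5 + 16) = 2 - 1*11 = 2 - 11 = -9)
24988 - P(Q) = 24988 - 1*(-29) = 24988 + 29 = 25017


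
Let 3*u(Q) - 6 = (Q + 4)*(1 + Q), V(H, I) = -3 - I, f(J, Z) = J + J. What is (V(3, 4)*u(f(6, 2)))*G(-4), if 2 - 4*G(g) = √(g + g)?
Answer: -749/3 + 749*I*√2/3 ≈ -249.67 + 353.08*I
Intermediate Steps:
f(J, Z) = 2*J
u(Q) = 2 + (1 + Q)*(4 + Q)/3 (u(Q) = 2 + ((Q + 4)*(1 + Q))/3 = 2 + ((4 + Q)*(1 + Q))/3 = 2 + ((1 + Q)*(4 + Q))/3 = 2 + (1 + Q)*(4 + Q)/3)
G(g) = ½ - √2*√g/4 (G(g) = ½ - √(g + g)/4 = ½ - √2*√g/4)
(V(3, 4)*u(f(6, 2)))*G(-4) = ((-3 - 1*4)*(10/3 + (2*6)²/3 + 5*(2*6)/3))*(½ - √2*√(-4)/4) = ((-3 - 4)*(10/3 + (⅓)*12² + (5/3)*12))*(½ - √2*2*I/4) = (-7*(10/3 + (⅓)*144 + 20))*(½ - I*√2/2) = (-7*(10/3 + 48 + 20))*(½ - I*√2/2) = (-7*214/3)*(½ - I*√2/2) = -1498*(½ - I*√2/2)/3 = -749/3 + 749*I*√2/3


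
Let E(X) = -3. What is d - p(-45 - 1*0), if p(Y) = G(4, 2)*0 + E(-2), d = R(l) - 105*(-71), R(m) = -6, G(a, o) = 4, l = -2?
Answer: 7452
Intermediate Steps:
d = 7449 (d = -6 - 105*(-71) = -6 + 7455 = 7449)
p(Y) = -3 (p(Y) = 4*0 - 3 = 0 - 3 = -3)
d - p(-45 - 1*0) = 7449 - 1*(-3) = 7449 + 3 = 7452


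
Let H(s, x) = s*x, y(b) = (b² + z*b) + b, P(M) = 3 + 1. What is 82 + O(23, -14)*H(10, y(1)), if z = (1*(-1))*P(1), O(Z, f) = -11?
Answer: 302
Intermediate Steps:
P(M) = 4
z = -4 (z = (1*(-1))*4 = -1*4 = -4)
y(b) = b² - 3*b (y(b) = (b² - 4*b) + b = b² - 3*b)
82 + O(23, -14)*H(10, y(1)) = 82 - 110*1*(-3 + 1) = 82 - 110*1*(-2) = 82 - 110*(-2) = 82 - 11*(-20) = 82 + 220 = 302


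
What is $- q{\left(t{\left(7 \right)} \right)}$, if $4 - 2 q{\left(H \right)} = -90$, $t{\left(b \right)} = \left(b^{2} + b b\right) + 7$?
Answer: $-47$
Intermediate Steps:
$t{\left(b \right)} = 7 + 2 b^{2}$ ($t{\left(b \right)} = \left(b^{2} + b^{2}\right) + 7 = 2 b^{2} + 7 = 7 + 2 b^{2}$)
$q{\left(H \right)} = 47$ ($q{\left(H \right)} = 2 - -45 = 2 + 45 = 47$)
$- q{\left(t{\left(7 \right)} \right)} = \left(-1\right) 47 = -47$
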